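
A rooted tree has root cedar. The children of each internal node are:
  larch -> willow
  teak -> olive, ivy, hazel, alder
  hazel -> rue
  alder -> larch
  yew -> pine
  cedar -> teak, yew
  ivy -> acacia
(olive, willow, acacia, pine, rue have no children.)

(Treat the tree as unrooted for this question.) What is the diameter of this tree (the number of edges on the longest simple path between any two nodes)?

6

Starting from willow, a farthest node is pine at distance 6.
One longest path: willow–larch–alder–teak–cedar–yew–pine.
So the diameter is 6.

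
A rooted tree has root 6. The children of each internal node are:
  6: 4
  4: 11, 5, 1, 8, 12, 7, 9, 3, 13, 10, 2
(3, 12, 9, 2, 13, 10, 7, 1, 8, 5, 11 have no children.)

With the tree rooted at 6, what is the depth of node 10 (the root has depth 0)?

6 → 4 → 10 — 2 edges.

2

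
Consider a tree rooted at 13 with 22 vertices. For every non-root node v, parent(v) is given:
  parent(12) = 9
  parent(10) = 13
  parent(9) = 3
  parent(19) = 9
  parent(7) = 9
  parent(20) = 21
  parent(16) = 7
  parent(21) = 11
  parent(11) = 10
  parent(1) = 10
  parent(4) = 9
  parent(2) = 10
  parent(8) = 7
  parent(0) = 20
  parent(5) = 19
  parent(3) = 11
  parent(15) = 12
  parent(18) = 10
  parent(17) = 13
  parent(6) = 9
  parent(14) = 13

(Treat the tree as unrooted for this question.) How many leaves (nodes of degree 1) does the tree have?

Degree-1 nodes: 0, 1, 2, 4, 5, 6, 8, 14, 15, 16, 17, 18 — 12 of them.

12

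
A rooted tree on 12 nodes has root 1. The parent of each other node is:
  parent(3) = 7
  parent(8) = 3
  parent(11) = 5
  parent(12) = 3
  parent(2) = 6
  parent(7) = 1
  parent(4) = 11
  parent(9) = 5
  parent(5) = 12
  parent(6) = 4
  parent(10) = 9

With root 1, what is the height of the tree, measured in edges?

8

A deepest node is 2, reached by 1-7-3-12-5-11-4-6-2.
That path has 8 edges, so the height is 8.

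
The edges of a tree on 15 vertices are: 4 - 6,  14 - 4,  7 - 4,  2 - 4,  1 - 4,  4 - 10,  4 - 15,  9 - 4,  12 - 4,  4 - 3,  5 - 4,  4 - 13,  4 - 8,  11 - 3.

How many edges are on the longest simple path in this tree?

3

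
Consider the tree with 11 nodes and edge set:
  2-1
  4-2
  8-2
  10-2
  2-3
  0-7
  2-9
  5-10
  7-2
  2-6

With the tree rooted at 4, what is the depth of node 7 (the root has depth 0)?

2

Path from 4 to 7: 4 – 2 – 7, which has 2 edges.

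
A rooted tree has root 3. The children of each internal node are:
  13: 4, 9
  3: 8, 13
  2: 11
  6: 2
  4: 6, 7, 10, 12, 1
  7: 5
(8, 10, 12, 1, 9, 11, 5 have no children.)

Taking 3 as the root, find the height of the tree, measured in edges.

The longest root-to-leaf path is 3–13–4–6–2–11 (5 edges).

5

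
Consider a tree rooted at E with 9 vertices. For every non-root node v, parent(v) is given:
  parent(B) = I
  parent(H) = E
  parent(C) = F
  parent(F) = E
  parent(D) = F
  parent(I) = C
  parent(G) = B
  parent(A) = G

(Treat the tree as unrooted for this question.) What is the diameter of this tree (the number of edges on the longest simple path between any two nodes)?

A longest path is H – E – F – C – I – B – G – A, with 7 edges.

7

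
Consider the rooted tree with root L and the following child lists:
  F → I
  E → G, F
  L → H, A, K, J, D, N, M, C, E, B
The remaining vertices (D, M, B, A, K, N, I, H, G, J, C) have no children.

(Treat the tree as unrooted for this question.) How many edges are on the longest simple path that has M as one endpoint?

4

A farthest node from M is I.
The path M – L – E – F – I has 4 edges.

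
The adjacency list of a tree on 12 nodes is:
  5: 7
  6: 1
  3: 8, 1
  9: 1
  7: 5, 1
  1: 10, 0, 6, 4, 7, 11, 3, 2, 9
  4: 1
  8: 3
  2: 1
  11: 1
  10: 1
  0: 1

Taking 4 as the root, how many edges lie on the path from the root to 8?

4 → 1 → 3 → 8 — 3 edges.

3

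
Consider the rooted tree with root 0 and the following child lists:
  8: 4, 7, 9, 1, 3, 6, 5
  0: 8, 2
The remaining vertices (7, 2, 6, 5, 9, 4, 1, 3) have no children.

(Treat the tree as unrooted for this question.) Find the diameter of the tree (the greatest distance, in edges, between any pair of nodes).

Starting from 2, a farthest node is 7 at distance 3.
One longest path: 2 - 0 - 8 - 7.
So the diameter is 3.

3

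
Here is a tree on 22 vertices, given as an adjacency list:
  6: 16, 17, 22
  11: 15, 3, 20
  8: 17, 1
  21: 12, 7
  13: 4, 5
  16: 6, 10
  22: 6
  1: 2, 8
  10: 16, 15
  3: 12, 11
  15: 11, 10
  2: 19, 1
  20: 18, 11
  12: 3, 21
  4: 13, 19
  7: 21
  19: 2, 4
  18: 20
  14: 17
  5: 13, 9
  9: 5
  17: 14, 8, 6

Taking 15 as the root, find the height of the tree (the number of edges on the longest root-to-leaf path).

12

A deepest node is 9, reached by 15–10–16–6–17–8–1–2–19–4–13–5–9.
That path has 12 edges, so the height is 12.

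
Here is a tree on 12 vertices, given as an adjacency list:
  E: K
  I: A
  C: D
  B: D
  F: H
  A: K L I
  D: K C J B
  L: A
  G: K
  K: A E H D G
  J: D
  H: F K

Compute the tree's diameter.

Starting from J, a farthest node is F at distance 4.
One longest path: J – D – K – H – F.
So the diameter is 4.

4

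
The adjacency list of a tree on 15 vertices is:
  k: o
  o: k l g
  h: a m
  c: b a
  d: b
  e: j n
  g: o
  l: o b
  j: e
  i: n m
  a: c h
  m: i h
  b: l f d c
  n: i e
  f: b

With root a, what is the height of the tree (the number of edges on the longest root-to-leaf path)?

6

j sits deepest: a–h–m–i–n–e–j — 6 edges from the root.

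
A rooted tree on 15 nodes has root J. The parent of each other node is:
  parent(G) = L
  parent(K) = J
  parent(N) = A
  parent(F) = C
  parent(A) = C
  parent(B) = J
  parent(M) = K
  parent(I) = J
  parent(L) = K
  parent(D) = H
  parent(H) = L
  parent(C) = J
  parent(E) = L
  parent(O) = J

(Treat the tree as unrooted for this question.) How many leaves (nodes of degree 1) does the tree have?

The leaves are B, D, E, F, G, I, M, N, O.
That is 9 leaves.

9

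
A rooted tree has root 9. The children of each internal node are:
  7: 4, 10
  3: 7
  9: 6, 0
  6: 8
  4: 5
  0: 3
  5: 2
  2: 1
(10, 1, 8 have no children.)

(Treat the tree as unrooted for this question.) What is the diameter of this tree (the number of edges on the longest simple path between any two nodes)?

A longest path is 8-6-9-0-3-7-4-5-2-1, with 9 edges.

9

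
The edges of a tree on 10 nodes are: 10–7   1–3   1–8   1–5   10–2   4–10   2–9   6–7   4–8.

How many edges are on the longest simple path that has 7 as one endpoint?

Distances from 7 peak at 5, attained at 3 (5 also at distance 5).
7 – 10 – 4 – 8 – 1 – 3

5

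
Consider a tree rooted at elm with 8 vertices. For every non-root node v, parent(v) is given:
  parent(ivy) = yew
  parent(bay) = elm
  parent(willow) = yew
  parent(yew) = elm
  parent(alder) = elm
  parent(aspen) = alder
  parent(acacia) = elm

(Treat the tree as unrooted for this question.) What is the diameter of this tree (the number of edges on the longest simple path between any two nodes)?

Starting from aspen, a farthest node is ivy at distance 4.
One longest path: aspen–alder–elm–yew–ivy.
So the diameter is 4.

4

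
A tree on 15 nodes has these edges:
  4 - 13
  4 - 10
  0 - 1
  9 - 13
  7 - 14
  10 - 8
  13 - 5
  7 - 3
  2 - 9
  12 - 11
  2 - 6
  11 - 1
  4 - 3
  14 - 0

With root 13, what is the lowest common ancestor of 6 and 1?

13

Path 6→root: 6 2 9 13; path 1→root: 1 0 14 7 3 4 13.
First common node: 13.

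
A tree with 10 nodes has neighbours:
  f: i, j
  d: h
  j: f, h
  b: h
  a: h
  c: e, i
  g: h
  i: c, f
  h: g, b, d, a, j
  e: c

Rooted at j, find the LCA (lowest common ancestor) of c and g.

j

c's ancestor chain is c, i, f, j and g's is g, h, j; they first meet at j.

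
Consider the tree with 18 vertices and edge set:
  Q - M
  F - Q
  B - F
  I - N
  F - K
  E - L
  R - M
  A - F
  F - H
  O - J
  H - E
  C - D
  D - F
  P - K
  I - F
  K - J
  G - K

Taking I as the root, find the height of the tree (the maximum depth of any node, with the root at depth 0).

4

The longest root-to-leaf path is I → F → Q → M → R (4 edges).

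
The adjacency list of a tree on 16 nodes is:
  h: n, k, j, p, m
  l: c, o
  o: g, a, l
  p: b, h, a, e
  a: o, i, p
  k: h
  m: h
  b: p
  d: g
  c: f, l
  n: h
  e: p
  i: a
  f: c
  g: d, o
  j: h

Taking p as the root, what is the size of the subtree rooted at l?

The subtree rooted at l contains: l, c, f — 3 nodes.

3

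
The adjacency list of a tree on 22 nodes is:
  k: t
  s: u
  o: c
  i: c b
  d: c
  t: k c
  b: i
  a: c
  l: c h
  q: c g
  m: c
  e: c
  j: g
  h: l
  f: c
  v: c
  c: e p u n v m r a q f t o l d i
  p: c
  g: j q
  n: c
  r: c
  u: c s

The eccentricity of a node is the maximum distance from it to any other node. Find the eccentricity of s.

A farthest node from s is j.
The path s – u – c – q – g – j has 5 edges.

5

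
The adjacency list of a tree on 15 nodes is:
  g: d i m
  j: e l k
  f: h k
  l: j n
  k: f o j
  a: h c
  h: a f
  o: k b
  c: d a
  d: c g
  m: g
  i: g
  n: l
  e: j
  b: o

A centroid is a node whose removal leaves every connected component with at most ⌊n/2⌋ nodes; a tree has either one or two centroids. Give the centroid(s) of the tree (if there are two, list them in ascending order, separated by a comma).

f

Removing f splits the tree into components of sizes 7, 7; the largest is 7 ≤ ⌊15/2⌋ = 7.
Every other node leaves some component of size > 7, so the centroid is unique.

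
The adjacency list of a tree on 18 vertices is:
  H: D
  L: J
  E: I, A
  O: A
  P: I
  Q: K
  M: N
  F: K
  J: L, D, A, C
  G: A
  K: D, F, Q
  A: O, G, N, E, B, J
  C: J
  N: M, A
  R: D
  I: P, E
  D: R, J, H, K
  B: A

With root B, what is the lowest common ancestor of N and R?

Ancestors of N (toward the root): N, A, B.
Ancestors of R: R, D, J, A, B.
The deepest node appearing in both lists is A.

A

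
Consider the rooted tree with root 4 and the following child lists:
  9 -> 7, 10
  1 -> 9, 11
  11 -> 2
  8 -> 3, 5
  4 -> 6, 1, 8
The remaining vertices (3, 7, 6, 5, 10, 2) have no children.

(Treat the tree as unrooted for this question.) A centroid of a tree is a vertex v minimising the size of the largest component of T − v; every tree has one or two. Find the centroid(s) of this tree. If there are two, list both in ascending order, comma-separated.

1

Removing 1 splits the tree into components of sizes 5, 3, 2; the largest is 5 ≤ ⌊11/2⌋ = 5.
Every other node leaves some component of size > 5, so the centroid is unique.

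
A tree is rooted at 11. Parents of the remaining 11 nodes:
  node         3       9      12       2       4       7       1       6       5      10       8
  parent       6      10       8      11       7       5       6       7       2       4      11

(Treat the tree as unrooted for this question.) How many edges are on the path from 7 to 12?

5

The path is 7–5–2–11–8–12, which has 5 edges.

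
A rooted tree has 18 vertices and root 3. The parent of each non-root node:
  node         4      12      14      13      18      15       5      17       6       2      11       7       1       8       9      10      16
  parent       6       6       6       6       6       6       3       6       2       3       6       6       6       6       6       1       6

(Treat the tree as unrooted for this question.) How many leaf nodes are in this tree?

14

The leaves are 4, 5, 7, 8, 9, 10, 11, 12, 13, 14, 15, 16, 17, 18.
That is 14 leaves.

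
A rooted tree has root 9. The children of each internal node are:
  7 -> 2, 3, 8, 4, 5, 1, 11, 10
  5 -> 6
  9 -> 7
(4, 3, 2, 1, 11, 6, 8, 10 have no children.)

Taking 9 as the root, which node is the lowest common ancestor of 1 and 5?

7

Ancestors of 1 (toward the root): 1, 7, 9.
Ancestors of 5: 5, 7, 9.
The deepest node appearing in both lists is 7.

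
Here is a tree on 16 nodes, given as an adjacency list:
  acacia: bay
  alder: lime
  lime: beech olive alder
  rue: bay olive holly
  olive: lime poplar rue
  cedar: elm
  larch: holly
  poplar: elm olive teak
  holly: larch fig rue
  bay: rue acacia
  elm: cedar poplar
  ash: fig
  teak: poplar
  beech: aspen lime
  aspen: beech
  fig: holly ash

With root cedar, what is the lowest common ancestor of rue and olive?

olive

Path rue→root: rue olive poplar elm cedar; path olive→root: olive poplar elm cedar.
First common node: olive.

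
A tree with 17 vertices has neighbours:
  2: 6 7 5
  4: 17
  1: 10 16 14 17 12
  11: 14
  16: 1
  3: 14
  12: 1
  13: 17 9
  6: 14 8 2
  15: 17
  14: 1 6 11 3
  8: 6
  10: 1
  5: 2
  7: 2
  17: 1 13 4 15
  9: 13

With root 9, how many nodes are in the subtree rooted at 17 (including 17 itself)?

Descendants of 17 (including itself): 17, 1, 4, 15, 14, 16, 12, 10, 11, 6, 3, 2, 8, 7, 5. That's 15.

15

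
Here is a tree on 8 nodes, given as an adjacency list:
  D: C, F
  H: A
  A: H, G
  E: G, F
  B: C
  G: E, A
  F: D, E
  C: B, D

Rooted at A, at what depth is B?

6

A–G–E–F–D–C–B — 6 edges.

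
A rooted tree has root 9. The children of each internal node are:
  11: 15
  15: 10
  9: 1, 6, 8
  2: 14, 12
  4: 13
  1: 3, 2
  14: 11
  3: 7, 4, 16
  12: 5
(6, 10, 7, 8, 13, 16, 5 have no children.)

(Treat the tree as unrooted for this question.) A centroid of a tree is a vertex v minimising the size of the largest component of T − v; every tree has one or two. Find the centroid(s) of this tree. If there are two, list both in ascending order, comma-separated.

1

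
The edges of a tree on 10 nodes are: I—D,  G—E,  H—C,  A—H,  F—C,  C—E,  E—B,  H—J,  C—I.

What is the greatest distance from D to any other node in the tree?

The node farthest from D is J (A, B, G also at distance 4), via D-I-C-H-J — 4 edges.

4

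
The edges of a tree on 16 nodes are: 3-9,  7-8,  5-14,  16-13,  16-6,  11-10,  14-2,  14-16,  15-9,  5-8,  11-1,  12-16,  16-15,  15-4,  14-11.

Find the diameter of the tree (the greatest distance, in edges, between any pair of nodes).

7

A longest path is 7-8-5-14-16-15-9-3, with 7 edges.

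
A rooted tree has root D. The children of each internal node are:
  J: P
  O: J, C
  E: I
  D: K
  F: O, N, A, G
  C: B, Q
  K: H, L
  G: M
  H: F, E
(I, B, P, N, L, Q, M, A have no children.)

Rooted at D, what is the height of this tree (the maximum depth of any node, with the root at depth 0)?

6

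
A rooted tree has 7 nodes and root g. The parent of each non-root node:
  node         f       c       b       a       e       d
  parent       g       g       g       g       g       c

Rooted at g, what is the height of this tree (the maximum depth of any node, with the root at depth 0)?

2

A deepest node is d, reached by g → c → d.
That path has 2 edges, so the height is 2.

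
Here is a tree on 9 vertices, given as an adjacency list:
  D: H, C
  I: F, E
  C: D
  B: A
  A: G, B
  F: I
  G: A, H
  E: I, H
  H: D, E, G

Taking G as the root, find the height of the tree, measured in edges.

4

F sits deepest: G–H–E–I–F — 4 edges from the root.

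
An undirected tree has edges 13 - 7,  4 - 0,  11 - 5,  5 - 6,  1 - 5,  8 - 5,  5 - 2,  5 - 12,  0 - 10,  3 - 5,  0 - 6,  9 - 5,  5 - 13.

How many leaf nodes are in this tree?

Exactly 10 nodes have a single neighbour: 1, 2, 3, 4, 7, 8, 9, 10, 11, 12.

10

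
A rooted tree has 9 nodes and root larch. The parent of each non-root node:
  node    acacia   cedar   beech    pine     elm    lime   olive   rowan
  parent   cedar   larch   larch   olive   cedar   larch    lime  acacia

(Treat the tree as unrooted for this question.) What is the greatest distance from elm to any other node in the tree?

5

A farthest node from elm is pine.
The path elm – cedar – larch – lime – olive – pine has 5 edges.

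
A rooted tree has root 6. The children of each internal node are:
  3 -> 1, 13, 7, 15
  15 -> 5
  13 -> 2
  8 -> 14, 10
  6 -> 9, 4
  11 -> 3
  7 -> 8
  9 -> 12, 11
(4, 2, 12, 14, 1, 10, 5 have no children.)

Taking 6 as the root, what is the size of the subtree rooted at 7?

4

7's subtree: {7, 8, 10, 14}, size 4.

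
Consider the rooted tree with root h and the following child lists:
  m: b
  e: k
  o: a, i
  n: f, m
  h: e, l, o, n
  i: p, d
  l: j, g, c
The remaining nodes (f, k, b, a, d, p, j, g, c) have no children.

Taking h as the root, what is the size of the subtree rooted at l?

The subtree rooted at l contains: l, j, c, g — 4 nodes.

4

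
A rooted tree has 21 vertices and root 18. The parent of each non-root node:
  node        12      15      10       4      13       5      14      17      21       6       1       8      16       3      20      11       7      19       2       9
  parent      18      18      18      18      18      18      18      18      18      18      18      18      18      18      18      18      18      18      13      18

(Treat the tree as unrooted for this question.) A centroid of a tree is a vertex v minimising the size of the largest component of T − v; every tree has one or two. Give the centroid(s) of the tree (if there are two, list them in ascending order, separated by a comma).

18

If 18 is removed the pieces have sizes 2, 1, 1, 1, 1, 1, 1, 1, 1, 1, 1, 1, 1, 1, 1, 1, 1, 1, 1, all ≤ ⌊21/2⌋ = 10.
Every other node leaves some component of size > 10, so the centroid is unique.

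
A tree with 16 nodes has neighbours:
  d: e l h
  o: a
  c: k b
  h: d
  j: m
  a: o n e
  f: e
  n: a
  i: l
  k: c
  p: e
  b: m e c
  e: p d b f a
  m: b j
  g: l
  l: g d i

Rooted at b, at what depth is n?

Path from b to n: b → e → a → n, which has 3 edges.

3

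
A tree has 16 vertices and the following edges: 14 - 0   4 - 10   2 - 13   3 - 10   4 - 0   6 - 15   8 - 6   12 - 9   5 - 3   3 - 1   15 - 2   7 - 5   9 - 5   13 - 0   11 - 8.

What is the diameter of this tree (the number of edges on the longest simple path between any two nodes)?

12

BFS from 12 reaches 11 last, at distance 12; BFS from 11 confirms no node is farther.
Path: 12 – 9 – 5 – 3 – 10 – 4 – 0 – 13 – 2 – 15 – 6 – 8 – 11.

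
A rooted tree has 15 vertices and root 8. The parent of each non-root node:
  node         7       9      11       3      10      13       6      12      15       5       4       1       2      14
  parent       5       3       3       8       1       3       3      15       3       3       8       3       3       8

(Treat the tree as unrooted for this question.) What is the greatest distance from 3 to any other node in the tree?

2

A farthest node from 3 is 14 (4, 10, 7, 12 also at distance 2).
The path 3 – 8 – 14 has 2 edges.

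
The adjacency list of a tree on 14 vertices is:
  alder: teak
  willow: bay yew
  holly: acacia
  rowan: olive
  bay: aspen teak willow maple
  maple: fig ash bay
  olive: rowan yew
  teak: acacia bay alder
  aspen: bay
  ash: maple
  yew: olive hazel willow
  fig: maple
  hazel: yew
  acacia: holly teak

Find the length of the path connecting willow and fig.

The path is willow–bay–maple–fig, which has 3 edges.

3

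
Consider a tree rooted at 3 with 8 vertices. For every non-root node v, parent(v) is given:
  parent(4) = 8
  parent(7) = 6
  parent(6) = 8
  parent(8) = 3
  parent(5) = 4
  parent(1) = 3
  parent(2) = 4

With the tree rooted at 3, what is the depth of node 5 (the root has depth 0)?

3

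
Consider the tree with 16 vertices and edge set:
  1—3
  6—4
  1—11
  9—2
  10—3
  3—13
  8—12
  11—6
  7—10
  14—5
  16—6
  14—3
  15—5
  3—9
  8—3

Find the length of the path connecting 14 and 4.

5

The path is 14 - 3 - 1 - 11 - 6 - 4, which has 5 edges.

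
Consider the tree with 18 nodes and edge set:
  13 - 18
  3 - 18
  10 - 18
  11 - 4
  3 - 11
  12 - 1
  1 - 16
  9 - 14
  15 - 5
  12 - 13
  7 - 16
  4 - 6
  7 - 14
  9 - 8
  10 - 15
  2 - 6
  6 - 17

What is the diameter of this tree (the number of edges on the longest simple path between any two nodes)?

13

A longest path is 8 - 9 - 14 - 7 - 16 - 1 - 12 - 13 - 18 - 3 - 11 - 4 - 6 - 17, with 13 edges.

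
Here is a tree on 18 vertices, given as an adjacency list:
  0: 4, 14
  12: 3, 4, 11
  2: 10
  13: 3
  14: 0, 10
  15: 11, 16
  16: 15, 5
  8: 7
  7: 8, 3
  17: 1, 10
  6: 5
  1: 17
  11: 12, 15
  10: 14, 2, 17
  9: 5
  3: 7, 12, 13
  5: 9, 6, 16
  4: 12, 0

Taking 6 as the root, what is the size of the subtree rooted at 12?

12

12's subtree: {12, 3, 4, 7, 13, 0, 8, 14, 10, 17, 2, 1}, size 12.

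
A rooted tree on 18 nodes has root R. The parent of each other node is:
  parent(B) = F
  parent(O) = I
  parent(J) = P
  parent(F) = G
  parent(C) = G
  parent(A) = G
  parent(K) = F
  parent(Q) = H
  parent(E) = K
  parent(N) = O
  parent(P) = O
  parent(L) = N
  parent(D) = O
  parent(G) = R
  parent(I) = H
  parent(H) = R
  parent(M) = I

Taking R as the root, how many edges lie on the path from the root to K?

3

R–G–F–K — 3 edges.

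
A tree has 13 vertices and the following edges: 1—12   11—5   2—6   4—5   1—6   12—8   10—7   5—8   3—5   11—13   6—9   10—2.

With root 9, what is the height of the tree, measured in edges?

A deepest node is 13, reached by 9-6-1-12-8-5-11-13.
That path has 7 edges, so the height is 7.

7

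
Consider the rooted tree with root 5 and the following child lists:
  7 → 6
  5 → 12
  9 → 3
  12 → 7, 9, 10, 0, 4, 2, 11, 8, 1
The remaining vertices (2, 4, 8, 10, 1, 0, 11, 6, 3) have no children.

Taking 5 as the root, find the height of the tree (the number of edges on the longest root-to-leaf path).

6 sits deepest: 5 → 12 → 7 → 6 — 3 edges from the root.

3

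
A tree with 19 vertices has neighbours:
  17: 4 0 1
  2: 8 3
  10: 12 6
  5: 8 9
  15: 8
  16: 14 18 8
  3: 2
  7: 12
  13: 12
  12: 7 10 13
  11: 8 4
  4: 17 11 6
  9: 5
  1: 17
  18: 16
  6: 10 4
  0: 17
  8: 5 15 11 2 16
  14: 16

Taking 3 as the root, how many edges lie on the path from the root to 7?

Climbing from 7 to the root: 7–12–10–6–4–11–8–2–3. That's 8 steps.

8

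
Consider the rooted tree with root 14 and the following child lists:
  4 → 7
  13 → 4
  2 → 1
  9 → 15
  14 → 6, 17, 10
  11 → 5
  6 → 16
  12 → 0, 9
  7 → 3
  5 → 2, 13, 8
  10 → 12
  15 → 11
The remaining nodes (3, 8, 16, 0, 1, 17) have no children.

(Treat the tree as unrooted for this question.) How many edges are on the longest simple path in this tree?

12

Starting from 16, a farthest node is 3 at distance 12.
One longest path: 16-6-14-10-12-9-15-11-5-13-4-7-3.
So the diameter is 12.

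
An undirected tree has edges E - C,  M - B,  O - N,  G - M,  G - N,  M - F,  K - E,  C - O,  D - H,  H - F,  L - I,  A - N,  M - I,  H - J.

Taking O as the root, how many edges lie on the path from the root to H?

Climbing from H to the root: H–F–M–G–N–O. That's 5 steps.

5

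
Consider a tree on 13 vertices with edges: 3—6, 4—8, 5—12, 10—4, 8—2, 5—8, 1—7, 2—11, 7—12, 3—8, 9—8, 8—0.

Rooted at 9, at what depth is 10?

Path from 9 to 10: 9 → 8 → 4 → 10, which has 3 edges.

3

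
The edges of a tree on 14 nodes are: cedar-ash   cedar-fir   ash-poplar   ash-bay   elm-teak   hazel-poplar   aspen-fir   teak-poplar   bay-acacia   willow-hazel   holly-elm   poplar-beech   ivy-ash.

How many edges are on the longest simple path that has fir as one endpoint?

Distances from fir peak at 6, attained at holly.
fir – cedar – ash – poplar – teak – elm – holly

6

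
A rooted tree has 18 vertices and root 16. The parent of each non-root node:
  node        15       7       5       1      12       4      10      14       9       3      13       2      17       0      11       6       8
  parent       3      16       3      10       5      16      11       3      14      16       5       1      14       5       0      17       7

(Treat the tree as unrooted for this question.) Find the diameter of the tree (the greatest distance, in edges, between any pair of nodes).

A longest path is 2 – 1 – 10 – 11 – 0 – 5 – 3 – 16 – 7 – 8, with 9 edges.

9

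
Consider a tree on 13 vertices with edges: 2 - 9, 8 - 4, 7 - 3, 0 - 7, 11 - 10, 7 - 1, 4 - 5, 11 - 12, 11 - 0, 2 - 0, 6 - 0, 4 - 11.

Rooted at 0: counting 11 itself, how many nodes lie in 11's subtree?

6

11's subtree: {11, 12, 4, 10, 5, 8}, size 6.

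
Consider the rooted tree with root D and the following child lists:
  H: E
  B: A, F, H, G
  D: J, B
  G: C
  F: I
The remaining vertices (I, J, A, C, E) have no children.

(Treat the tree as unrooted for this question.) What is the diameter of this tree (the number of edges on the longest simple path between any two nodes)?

4

Starting from J, a farthest node is I at distance 4.
One longest path: J–D–B–F–I.
So the diameter is 4.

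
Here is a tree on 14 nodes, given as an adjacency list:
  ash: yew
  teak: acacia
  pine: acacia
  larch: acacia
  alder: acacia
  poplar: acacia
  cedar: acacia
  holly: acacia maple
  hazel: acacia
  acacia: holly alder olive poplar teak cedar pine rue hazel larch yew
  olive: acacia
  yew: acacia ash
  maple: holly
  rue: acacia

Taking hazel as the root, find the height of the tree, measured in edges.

3

ash sits deepest: hazel – acacia – yew – ash — 3 edges from the root.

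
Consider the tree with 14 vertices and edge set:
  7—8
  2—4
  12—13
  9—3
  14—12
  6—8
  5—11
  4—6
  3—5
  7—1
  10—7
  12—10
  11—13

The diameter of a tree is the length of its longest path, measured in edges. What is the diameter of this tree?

Starting from 2, a farthest node is 9 at distance 11.
One longest path: 2-4-6-8-7-10-12-13-11-5-3-9.
So the diameter is 11.

11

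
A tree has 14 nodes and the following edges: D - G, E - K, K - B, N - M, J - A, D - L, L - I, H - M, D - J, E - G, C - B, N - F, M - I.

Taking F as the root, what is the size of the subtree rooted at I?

10

Descendants of I (including itself): I, L, D, G, J, E, A, K, B, C. That's 10.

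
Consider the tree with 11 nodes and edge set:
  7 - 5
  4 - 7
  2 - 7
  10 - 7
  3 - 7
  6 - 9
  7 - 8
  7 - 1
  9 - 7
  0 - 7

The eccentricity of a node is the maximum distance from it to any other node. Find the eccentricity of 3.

3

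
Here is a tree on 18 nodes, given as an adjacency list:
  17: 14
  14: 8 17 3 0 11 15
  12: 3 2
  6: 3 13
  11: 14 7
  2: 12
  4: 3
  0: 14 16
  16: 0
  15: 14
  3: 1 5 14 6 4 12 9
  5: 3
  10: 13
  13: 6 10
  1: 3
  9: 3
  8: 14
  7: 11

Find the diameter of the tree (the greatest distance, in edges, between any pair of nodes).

6

A longest path is 7 – 11 – 14 – 3 – 6 – 13 – 10, with 6 edges.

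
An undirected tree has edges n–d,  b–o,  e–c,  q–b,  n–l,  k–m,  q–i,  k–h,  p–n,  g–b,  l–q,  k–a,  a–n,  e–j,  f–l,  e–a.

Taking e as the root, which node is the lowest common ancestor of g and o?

b

Ancestors of g (toward the root): g, b, q, l, n, a, e.
Ancestors of o: o, b, q, l, n, a, e.
The deepest node appearing in both lists is b.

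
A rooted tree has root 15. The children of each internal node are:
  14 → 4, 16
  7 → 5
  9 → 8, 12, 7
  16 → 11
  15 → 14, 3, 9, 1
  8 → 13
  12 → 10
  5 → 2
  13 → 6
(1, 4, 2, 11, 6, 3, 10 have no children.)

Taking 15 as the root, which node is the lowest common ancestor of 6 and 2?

9

Path 6→root: 6 13 8 9 15; path 2→root: 2 5 7 9 15.
First common node: 9.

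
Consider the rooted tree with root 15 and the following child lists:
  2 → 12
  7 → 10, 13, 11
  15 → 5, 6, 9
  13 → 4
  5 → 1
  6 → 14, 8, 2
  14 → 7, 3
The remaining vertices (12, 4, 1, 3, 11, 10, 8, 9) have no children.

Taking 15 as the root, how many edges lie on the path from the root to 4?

5

Path from 15 to 4: 15–6–14–7–13–4, which has 5 edges.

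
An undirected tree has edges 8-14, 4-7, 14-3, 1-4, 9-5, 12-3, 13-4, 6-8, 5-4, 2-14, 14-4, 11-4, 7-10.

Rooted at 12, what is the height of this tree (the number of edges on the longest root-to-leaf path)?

10 sits deepest: 12 – 3 – 14 – 4 – 7 – 10 — 5 edges from the root.

5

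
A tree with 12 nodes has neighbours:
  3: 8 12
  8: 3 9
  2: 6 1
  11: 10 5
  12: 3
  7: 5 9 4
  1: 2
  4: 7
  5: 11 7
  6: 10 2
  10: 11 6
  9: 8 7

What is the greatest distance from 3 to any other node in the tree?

9

A farthest node from 3 is 1.
The path 3 – 8 – 9 – 7 – 5 – 11 – 10 – 6 – 2 – 1 has 9 edges.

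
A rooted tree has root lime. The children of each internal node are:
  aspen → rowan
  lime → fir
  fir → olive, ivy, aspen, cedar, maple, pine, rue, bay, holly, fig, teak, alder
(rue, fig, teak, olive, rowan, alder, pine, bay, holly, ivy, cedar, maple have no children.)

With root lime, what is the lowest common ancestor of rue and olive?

fir

Ancestors of rue (toward the root): rue, fir, lime.
Ancestors of olive: olive, fir, lime.
The deepest node appearing in both lists is fir.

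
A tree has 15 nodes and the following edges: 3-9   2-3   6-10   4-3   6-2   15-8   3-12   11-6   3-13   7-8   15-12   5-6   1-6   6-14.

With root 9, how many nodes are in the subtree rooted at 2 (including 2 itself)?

The subtree rooted at 2 contains: 2, 6, 11, 14, 10, 5, 1 — 7 nodes.

7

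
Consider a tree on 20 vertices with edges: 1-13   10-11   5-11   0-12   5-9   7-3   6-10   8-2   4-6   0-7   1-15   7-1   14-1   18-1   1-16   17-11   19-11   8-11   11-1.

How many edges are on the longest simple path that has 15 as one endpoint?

5

A farthest node from 15 is 4.
The path 15–1–11–10–6–4 has 5 edges.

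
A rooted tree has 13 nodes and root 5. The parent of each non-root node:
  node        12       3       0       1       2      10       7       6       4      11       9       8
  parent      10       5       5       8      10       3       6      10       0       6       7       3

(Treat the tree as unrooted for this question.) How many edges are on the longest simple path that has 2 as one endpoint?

5

The node farthest from 2 is 4, via 2–10–3–5–0–4 — 5 edges.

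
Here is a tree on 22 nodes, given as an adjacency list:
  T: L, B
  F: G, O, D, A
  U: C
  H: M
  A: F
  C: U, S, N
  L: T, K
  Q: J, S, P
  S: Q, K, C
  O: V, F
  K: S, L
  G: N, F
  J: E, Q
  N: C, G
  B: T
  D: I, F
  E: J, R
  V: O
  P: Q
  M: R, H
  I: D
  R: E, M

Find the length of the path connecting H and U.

H–M–R–E–J–Q–S–C–U: 8 edges.

8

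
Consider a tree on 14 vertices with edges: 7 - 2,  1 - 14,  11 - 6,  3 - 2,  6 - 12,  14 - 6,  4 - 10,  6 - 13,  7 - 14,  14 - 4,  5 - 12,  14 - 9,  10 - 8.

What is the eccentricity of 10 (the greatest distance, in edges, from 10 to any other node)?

The node farthest from 10 is 3 (5 also at distance 5), via 10-4-14-7-2-3 — 5 edges.

5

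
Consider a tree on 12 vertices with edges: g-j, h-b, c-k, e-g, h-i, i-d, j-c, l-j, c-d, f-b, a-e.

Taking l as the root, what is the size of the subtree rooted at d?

d's subtree: {d, i, h, b, f}, size 5.

5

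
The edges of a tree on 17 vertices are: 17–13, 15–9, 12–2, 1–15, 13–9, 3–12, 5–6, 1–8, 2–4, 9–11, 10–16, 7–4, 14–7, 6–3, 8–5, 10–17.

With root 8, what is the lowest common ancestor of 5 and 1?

8

Ancestors of 5 (toward the root): 5, 8.
Ancestors of 1: 1, 8.
The deepest node appearing in both lists is 8.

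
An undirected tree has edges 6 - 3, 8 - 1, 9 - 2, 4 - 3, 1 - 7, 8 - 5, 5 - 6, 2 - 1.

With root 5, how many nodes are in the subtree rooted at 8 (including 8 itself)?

5

Descendants of 8 (including itself): 8, 1, 2, 7, 9. That's 5.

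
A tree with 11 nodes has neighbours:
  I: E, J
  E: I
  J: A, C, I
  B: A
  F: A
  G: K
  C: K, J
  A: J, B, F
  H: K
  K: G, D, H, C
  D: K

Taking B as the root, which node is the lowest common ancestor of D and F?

Path D→root: D K C J A B; path F→root: F A B.
First common node: A.

A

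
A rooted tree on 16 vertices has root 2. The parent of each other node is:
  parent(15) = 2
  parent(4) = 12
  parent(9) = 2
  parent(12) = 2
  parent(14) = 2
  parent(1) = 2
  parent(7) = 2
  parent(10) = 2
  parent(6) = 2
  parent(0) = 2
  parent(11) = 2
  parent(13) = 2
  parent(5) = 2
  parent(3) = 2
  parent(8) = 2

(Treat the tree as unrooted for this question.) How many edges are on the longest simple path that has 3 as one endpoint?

3

The node farthest from 3 is 4, via 3-2-12-4 — 3 edges.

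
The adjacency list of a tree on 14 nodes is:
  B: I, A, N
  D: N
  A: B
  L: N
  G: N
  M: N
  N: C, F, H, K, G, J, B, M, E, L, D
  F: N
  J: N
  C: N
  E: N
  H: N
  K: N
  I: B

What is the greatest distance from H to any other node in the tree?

3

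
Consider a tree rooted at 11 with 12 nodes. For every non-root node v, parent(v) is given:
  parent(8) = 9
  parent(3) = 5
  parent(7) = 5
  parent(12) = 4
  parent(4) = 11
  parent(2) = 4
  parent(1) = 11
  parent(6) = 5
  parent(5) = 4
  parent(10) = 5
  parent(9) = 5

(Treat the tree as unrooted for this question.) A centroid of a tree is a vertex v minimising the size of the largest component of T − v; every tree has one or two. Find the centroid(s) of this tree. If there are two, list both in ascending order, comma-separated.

5

If 5 is removed the pieces have sizes 5, 2, 1, 1, 1, 1, all ≤ ⌊12/2⌋ = 6.
No neighbour of 5 does as well, so 5 is the unique centroid.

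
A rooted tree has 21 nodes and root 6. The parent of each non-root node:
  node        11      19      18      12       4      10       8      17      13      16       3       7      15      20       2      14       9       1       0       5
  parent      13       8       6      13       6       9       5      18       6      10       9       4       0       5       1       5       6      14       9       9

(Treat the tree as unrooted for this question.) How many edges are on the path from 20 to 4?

4

Walking from 20: 20–5–9–6–4. Length 4.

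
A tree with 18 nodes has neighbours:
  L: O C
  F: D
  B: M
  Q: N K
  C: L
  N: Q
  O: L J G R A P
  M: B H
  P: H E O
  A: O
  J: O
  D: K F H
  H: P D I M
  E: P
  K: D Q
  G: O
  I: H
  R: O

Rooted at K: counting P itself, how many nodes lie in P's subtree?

Descendants of P (including itself): P, O, E, R, L, G, J, A, C. That's 9.

9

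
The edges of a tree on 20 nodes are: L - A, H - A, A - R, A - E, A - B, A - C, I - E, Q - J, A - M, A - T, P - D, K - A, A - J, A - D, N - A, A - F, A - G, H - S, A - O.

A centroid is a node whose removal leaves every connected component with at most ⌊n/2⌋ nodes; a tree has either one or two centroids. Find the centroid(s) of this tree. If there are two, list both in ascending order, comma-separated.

A

Delete A: the remaining components have sizes 2, 2, 2, 2, 1, 1, 1, 1, 1, 1, 1, 1, 1, 1, 1. Max 2 ≤ 10, so A is a centroid.
Every other node leaves some component of size > 10, so the centroid is unique.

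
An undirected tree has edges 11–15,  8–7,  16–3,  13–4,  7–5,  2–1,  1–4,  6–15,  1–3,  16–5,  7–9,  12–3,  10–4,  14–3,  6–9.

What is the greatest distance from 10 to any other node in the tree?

10

The node farthest from 10 is 11, via 10-4-1-3-16-5-7-9-6-15-11 — 10 edges.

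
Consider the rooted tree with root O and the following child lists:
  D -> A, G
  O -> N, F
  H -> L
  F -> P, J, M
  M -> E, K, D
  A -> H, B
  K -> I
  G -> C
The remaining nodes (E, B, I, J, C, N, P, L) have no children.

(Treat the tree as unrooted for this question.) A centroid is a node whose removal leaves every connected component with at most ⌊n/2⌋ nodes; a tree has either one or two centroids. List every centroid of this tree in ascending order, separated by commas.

M

Delete M: the remaining components have sizes 7, 5, 2, 1. Max 7 ≤ 8, so M is a centroid.
No neighbour of M does as well, so M is the unique centroid.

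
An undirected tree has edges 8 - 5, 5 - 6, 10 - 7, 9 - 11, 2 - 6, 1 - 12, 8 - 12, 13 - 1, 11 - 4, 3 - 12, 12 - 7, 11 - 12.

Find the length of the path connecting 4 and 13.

4

4–11–12–1–13: 4 edges.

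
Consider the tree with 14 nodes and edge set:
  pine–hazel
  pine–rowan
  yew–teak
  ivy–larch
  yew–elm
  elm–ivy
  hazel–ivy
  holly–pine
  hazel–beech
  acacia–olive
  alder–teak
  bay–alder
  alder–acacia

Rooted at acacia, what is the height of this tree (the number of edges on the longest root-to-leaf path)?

holly sits deepest: acacia-alder-teak-yew-elm-ivy-hazel-pine-holly — 8 edges from the root.

8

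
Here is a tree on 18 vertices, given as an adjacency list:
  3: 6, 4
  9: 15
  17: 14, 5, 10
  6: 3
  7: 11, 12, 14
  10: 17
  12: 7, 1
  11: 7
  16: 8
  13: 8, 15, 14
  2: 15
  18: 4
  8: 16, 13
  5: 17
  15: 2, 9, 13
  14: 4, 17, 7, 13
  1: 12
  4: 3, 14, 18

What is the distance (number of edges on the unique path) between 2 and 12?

5

Walking from 2: 2–15–13–14–7–12. Length 5.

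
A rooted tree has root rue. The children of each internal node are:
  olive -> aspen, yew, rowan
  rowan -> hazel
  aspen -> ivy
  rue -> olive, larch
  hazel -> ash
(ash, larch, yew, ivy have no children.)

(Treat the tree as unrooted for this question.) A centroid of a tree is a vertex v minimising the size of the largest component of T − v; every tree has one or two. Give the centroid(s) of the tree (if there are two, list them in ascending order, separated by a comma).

Removing olive splits the tree into components of sizes 3, 2, 2, 1; the largest is 3 ≤ ⌊9/2⌋ = 4.
No neighbour of olive does as well, so olive is the unique centroid.

olive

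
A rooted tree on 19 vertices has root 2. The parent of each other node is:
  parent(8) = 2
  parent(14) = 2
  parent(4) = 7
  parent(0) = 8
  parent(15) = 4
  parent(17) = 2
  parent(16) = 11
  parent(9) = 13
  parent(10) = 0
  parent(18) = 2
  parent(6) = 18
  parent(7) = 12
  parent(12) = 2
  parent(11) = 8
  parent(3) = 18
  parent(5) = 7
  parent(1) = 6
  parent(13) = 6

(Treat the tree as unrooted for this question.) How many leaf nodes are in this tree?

9

Degree-1 nodes: 1, 3, 5, 9, 10, 14, 15, 16, 17 — 9 of them.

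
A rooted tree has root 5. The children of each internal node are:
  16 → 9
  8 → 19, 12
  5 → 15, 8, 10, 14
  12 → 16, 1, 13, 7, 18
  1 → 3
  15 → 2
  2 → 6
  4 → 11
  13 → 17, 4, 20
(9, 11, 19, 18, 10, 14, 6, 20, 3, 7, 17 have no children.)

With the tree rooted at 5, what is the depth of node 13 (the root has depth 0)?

3

Climbing from 13 to the root: 13 – 12 – 8 – 5. That's 3 steps.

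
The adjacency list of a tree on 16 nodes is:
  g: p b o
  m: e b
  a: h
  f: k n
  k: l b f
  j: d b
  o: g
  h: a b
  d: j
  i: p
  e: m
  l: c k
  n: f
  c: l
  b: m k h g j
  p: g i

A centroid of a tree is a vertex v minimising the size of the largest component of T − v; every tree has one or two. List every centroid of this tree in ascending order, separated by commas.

b

Removing b splits the tree into components of sizes 5, 4, 2, 2, 2; the largest is 5 ≤ ⌊16/2⌋ = 8.
Every other node leaves some component of size > 8, so the centroid is unique.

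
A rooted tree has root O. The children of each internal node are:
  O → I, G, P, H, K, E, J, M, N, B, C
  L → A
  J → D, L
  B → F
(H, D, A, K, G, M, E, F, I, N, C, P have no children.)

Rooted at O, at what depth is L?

2

Path from O to L: O – J – L, which has 2 edges.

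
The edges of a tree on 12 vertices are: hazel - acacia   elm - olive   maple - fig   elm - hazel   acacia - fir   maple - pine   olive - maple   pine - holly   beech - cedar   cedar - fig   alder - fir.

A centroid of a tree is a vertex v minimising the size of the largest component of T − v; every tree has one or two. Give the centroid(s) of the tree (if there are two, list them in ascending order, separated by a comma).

Removing olive splits the tree into components of sizes 6, 5; the largest is 6 ≤ ⌊12/2⌋ = 6.
maple is adjacent to olive and is also a centroid (the largest component after removing it is likewise 6).

maple, olive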